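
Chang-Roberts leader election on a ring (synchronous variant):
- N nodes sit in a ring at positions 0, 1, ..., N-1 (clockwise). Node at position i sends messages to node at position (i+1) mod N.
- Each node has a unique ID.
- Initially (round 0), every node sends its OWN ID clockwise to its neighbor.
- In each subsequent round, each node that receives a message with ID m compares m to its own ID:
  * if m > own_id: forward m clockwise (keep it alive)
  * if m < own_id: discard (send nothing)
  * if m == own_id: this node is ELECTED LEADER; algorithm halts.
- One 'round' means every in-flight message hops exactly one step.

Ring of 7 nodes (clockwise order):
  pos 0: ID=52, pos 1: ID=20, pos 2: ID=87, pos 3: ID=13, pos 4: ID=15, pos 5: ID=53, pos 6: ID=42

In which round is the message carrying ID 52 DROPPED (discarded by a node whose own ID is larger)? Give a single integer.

Answer: 2

Derivation:
Round 1: pos1(id20) recv 52: fwd; pos2(id87) recv 20: drop; pos3(id13) recv 87: fwd; pos4(id15) recv 13: drop; pos5(id53) recv 15: drop; pos6(id42) recv 53: fwd; pos0(id52) recv 42: drop
Round 2: pos2(id87) recv 52: drop; pos4(id15) recv 87: fwd; pos0(id52) recv 53: fwd
Round 3: pos5(id53) recv 87: fwd; pos1(id20) recv 53: fwd
Round 4: pos6(id42) recv 87: fwd; pos2(id87) recv 53: drop
Round 5: pos0(id52) recv 87: fwd
Round 6: pos1(id20) recv 87: fwd
Round 7: pos2(id87) recv 87: ELECTED
Message ID 52 originates at pos 0; dropped at pos 2 in round 2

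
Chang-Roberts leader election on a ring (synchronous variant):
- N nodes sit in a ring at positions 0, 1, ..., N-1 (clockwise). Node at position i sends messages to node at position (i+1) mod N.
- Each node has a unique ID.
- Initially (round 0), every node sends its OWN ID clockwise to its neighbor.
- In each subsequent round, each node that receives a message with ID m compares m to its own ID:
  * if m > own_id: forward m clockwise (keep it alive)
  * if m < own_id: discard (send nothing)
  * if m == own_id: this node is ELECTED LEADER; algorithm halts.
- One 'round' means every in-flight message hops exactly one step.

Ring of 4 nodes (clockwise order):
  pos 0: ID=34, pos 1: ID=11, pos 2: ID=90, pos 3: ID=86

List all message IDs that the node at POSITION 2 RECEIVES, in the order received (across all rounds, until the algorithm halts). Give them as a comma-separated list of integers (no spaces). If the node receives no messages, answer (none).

Round 1: pos1(id11) recv 34: fwd; pos2(id90) recv 11: drop; pos3(id86) recv 90: fwd; pos0(id34) recv 86: fwd
Round 2: pos2(id90) recv 34: drop; pos0(id34) recv 90: fwd; pos1(id11) recv 86: fwd
Round 3: pos1(id11) recv 90: fwd; pos2(id90) recv 86: drop
Round 4: pos2(id90) recv 90: ELECTED

Answer: 11,34,86,90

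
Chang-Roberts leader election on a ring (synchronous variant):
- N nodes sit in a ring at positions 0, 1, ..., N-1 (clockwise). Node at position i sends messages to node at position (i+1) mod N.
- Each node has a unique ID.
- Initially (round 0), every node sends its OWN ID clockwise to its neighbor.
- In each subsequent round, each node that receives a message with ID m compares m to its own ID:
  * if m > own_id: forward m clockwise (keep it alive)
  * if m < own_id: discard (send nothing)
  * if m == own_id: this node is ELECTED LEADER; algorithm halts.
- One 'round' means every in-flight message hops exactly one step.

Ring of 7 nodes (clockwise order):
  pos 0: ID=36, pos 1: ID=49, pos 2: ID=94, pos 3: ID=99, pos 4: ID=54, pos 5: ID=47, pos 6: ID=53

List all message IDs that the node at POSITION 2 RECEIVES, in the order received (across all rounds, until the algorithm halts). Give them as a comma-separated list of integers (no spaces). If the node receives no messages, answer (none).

Answer: 49,53,54,99

Derivation:
Round 1: pos1(id49) recv 36: drop; pos2(id94) recv 49: drop; pos3(id99) recv 94: drop; pos4(id54) recv 99: fwd; pos5(id47) recv 54: fwd; pos6(id53) recv 47: drop; pos0(id36) recv 53: fwd
Round 2: pos5(id47) recv 99: fwd; pos6(id53) recv 54: fwd; pos1(id49) recv 53: fwd
Round 3: pos6(id53) recv 99: fwd; pos0(id36) recv 54: fwd; pos2(id94) recv 53: drop
Round 4: pos0(id36) recv 99: fwd; pos1(id49) recv 54: fwd
Round 5: pos1(id49) recv 99: fwd; pos2(id94) recv 54: drop
Round 6: pos2(id94) recv 99: fwd
Round 7: pos3(id99) recv 99: ELECTED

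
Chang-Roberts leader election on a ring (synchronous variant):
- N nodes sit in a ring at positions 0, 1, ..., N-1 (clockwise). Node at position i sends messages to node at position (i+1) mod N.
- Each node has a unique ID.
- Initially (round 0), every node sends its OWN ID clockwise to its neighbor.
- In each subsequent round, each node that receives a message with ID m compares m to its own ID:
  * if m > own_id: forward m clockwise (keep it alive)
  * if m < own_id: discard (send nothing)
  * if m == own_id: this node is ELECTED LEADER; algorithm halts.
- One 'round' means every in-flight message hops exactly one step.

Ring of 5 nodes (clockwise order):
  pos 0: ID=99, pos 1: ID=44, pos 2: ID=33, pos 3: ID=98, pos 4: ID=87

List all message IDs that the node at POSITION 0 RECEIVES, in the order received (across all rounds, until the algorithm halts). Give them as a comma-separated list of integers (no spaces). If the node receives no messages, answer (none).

Round 1: pos1(id44) recv 99: fwd; pos2(id33) recv 44: fwd; pos3(id98) recv 33: drop; pos4(id87) recv 98: fwd; pos0(id99) recv 87: drop
Round 2: pos2(id33) recv 99: fwd; pos3(id98) recv 44: drop; pos0(id99) recv 98: drop
Round 3: pos3(id98) recv 99: fwd
Round 4: pos4(id87) recv 99: fwd
Round 5: pos0(id99) recv 99: ELECTED

Answer: 87,98,99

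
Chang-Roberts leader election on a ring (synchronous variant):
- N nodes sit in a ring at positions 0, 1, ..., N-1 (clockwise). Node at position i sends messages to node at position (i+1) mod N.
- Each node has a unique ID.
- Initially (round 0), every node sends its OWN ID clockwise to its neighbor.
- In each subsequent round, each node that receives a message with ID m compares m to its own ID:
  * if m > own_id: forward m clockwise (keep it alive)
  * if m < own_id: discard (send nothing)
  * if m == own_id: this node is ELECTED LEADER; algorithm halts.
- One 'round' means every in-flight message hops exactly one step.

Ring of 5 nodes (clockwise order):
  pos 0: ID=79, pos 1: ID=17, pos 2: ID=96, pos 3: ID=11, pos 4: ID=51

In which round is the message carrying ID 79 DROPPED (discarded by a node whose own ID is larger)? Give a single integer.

Answer: 2

Derivation:
Round 1: pos1(id17) recv 79: fwd; pos2(id96) recv 17: drop; pos3(id11) recv 96: fwd; pos4(id51) recv 11: drop; pos0(id79) recv 51: drop
Round 2: pos2(id96) recv 79: drop; pos4(id51) recv 96: fwd
Round 3: pos0(id79) recv 96: fwd
Round 4: pos1(id17) recv 96: fwd
Round 5: pos2(id96) recv 96: ELECTED
Message ID 79 originates at pos 0; dropped at pos 2 in round 2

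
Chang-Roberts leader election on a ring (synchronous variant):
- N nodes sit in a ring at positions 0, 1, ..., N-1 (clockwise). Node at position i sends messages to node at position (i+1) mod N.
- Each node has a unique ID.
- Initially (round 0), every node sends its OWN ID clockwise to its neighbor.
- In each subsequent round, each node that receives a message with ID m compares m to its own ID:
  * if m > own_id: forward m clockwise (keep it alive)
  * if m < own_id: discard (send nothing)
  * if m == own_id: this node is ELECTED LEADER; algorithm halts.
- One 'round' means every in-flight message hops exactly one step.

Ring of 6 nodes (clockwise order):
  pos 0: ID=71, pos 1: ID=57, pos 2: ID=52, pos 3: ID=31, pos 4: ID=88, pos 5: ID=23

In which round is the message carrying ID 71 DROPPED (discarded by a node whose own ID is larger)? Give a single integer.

Round 1: pos1(id57) recv 71: fwd; pos2(id52) recv 57: fwd; pos3(id31) recv 52: fwd; pos4(id88) recv 31: drop; pos5(id23) recv 88: fwd; pos0(id71) recv 23: drop
Round 2: pos2(id52) recv 71: fwd; pos3(id31) recv 57: fwd; pos4(id88) recv 52: drop; pos0(id71) recv 88: fwd
Round 3: pos3(id31) recv 71: fwd; pos4(id88) recv 57: drop; pos1(id57) recv 88: fwd
Round 4: pos4(id88) recv 71: drop; pos2(id52) recv 88: fwd
Round 5: pos3(id31) recv 88: fwd
Round 6: pos4(id88) recv 88: ELECTED
Message ID 71 originates at pos 0; dropped at pos 4 in round 4

Answer: 4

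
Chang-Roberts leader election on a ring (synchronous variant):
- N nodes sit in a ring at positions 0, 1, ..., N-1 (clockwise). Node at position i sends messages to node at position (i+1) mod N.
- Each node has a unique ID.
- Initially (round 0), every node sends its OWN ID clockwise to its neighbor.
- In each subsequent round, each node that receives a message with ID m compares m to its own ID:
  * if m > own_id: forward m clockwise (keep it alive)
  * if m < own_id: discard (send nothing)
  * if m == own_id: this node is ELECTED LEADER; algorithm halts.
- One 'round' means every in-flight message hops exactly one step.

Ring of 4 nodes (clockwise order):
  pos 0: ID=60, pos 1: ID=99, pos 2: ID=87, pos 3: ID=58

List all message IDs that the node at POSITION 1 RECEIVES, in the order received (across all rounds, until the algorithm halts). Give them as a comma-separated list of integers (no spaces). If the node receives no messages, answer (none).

Round 1: pos1(id99) recv 60: drop; pos2(id87) recv 99: fwd; pos3(id58) recv 87: fwd; pos0(id60) recv 58: drop
Round 2: pos3(id58) recv 99: fwd; pos0(id60) recv 87: fwd
Round 3: pos0(id60) recv 99: fwd; pos1(id99) recv 87: drop
Round 4: pos1(id99) recv 99: ELECTED

Answer: 60,87,99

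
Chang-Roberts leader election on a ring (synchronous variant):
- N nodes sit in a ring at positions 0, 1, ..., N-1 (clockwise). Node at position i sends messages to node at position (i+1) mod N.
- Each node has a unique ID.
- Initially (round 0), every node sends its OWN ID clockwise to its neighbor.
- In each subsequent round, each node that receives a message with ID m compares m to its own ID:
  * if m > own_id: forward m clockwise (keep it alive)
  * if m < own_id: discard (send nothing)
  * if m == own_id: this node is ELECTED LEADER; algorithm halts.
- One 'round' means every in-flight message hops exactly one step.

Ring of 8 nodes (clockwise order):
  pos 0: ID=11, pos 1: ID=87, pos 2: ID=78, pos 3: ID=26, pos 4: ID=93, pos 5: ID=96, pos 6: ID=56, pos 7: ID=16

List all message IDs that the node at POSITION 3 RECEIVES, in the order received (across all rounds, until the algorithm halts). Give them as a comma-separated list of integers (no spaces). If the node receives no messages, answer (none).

Answer: 78,87,96

Derivation:
Round 1: pos1(id87) recv 11: drop; pos2(id78) recv 87: fwd; pos3(id26) recv 78: fwd; pos4(id93) recv 26: drop; pos5(id96) recv 93: drop; pos6(id56) recv 96: fwd; pos7(id16) recv 56: fwd; pos0(id11) recv 16: fwd
Round 2: pos3(id26) recv 87: fwd; pos4(id93) recv 78: drop; pos7(id16) recv 96: fwd; pos0(id11) recv 56: fwd; pos1(id87) recv 16: drop
Round 3: pos4(id93) recv 87: drop; pos0(id11) recv 96: fwd; pos1(id87) recv 56: drop
Round 4: pos1(id87) recv 96: fwd
Round 5: pos2(id78) recv 96: fwd
Round 6: pos3(id26) recv 96: fwd
Round 7: pos4(id93) recv 96: fwd
Round 8: pos5(id96) recv 96: ELECTED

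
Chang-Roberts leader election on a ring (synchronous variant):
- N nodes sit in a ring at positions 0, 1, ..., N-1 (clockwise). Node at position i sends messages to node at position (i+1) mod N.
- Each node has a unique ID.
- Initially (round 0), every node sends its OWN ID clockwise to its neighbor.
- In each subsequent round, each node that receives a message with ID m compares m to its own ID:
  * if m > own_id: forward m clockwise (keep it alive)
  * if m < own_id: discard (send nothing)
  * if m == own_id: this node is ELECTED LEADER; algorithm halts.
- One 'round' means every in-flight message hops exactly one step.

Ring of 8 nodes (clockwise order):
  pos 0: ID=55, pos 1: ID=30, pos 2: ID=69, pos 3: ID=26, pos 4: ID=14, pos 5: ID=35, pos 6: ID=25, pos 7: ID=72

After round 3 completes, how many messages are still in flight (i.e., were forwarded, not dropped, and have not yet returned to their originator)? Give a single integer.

Round 1: pos1(id30) recv 55: fwd; pos2(id69) recv 30: drop; pos3(id26) recv 69: fwd; pos4(id14) recv 26: fwd; pos5(id35) recv 14: drop; pos6(id25) recv 35: fwd; pos7(id72) recv 25: drop; pos0(id55) recv 72: fwd
Round 2: pos2(id69) recv 55: drop; pos4(id14) recv 69: fwd; pos5(id35) recv 26: drop; pos7(id72) recv 35: drop; pos1(id30) recv 72: fwd
Round 3: pos5(id35) recv 69: fwd; pos2(id69) recv 72: fwd
After round 3: 2 messages still in flight

Answer: 2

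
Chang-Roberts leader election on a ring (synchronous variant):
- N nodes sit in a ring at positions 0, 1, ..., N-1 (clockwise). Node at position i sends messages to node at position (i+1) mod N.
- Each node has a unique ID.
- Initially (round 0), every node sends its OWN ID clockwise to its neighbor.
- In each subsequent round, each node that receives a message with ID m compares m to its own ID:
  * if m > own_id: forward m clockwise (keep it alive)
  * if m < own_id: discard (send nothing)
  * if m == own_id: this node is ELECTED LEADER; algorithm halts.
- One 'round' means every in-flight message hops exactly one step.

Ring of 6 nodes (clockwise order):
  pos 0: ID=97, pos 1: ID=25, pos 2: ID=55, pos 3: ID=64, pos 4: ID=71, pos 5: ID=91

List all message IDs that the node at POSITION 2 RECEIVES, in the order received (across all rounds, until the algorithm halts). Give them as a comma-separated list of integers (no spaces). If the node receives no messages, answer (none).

Answer: 25,97

Derivation:
Round 1: pos1(id25) recv 97: fwd; pos2(id55) recv 25: drop; pos3(id64) recv 55: drop; pos4(id71) recv 64: drop; pos5(id91) recv 71: drop; pos0(id97) recv 91: drop
Round 2: pos2(id55) recv 97: fwd
Round 3: pos3(id64) recv 97: fwd
Round 4: pos4(id71) recv 97: fwd
Round 5: pos5(id91) recv 97: fwd
Round 6: pos0(id97) recv 97: ELECTED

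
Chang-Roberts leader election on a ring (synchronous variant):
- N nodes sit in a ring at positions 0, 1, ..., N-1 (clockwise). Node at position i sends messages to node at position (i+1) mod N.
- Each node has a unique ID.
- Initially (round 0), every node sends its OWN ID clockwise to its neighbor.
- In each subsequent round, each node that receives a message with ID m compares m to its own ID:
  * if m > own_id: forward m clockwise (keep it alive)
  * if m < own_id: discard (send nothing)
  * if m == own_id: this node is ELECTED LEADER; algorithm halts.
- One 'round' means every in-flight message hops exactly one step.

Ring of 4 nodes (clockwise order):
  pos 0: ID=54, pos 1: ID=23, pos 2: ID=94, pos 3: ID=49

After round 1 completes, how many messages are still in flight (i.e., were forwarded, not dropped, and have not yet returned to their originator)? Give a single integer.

Round 1: pos1(id23) recv 54: fwd; pos2(id94) recv 23: drop; pos3(id49) recv 94: fwd; pos0(id54) recv 49: drop
After round 1: 2 messages still in flight

Answer: 2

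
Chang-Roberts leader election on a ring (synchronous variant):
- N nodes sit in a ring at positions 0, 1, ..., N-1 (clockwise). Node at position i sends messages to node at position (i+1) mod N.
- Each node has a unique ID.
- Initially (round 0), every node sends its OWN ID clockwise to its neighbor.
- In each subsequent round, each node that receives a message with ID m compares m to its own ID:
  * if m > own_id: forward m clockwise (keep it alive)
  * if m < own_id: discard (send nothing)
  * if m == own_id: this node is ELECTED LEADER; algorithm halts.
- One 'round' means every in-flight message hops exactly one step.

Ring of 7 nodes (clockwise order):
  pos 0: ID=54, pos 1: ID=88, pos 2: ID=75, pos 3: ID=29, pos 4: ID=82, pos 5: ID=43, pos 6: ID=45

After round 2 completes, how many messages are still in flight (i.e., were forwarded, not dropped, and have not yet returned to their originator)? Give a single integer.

Answer: 2

Derivation:
Round 1: pos1(id88) recv 54: drop; pos2(id75) recv 88: fwd; pos3(id29) recv 75: fwd; pos4(id82) recv 29: drop; pos5(id43) recv 82: fwd; pos6(id45) recv 43: drop; pos0(id54) recv 45: drop
Round 2: pos3(id29) recv 88: fwd; pos4(id82) recv 75: drop; pos6(id45) recv 82: fwd
After round 2: 2 messages still in flight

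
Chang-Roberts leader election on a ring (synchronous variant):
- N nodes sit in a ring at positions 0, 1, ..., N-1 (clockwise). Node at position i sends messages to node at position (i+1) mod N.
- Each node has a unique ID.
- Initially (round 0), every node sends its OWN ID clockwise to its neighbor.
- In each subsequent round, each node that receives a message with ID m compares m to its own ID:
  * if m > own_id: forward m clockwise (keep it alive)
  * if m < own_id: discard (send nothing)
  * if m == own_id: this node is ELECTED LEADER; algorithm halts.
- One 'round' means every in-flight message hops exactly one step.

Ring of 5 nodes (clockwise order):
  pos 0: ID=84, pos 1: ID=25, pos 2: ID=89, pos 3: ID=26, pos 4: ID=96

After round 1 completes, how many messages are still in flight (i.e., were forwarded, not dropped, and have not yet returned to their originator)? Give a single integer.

Round 1: pos1(id25) recv 84: fwd; pos2(id89) recv 25: drop; pos3(id26) recv 89: fwd; pos4(id96) recv 26: drop; pos0(id84) recv 96: fwd
After round 1: 3 messages still in flight

Answer: 3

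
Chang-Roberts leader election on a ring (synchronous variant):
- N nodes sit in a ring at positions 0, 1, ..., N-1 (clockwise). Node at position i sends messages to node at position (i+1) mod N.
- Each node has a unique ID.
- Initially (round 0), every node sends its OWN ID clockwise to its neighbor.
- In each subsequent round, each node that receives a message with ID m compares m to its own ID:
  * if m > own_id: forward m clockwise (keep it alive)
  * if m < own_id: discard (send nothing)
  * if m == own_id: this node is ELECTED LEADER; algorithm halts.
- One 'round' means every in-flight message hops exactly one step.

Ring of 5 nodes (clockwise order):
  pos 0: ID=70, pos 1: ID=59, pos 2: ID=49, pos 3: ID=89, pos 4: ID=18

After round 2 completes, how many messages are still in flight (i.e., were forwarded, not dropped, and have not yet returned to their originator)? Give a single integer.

Answer: 2

Derivation:
Round 1: pos1(id59) recv 70: fwd; pos2(id49) recv 59: fwd; pos3(id89) recv 49: drop; pos4(id18) recv 89: fwd; pos0(id70) recv 18: drop
Round 2: pos2(id49) recv 70: fwd; pos3(id89) recv 59: drop; pos0(id70) recv 89: fwd
After round 2: 2 messages still in flight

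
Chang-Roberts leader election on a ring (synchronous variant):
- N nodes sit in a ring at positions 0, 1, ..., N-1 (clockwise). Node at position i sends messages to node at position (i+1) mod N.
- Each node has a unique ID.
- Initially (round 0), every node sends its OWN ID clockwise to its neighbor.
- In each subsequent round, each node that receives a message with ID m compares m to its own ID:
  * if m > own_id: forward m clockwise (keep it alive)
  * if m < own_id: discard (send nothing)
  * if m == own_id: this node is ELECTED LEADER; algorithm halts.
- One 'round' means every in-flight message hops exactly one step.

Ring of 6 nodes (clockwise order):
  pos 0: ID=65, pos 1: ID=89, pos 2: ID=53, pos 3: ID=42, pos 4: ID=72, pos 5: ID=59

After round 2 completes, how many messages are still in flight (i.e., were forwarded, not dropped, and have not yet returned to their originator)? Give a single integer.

Round 1: pos1(id89) recv 65: drop; pos2(id53) recv 89: fwd; pos3(id42) recv 53: fwd; pos4(id72) recv 42: drop; pos5(id59) recv 72: fwd; pos0(id65) recv 59: drop
Round 2: pos3(id42) recv 89: fwd; pos4(id72) recv 53: drop; pos0(id65) recv 72: fwd
After round 2: 2 messages still in flight

Answer: 2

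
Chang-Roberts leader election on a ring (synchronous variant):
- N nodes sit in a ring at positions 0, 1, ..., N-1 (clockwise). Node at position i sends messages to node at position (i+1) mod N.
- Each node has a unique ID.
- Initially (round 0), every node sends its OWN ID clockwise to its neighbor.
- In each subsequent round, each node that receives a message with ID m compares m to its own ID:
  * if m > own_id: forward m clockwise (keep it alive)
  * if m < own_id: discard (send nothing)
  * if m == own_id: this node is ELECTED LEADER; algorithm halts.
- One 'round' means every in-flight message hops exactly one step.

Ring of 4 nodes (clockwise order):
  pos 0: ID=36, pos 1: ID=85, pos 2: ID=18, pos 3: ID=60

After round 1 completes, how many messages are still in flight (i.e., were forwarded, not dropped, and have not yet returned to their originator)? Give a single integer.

Round 1: pos1(id85) recv 36: drop; pos2(id18) recv 85: fwd; pos3(id60) recv 18: drop; pos0(id36) recv 60: fwd
After round 1: 2 messages still in flight

Answer: 2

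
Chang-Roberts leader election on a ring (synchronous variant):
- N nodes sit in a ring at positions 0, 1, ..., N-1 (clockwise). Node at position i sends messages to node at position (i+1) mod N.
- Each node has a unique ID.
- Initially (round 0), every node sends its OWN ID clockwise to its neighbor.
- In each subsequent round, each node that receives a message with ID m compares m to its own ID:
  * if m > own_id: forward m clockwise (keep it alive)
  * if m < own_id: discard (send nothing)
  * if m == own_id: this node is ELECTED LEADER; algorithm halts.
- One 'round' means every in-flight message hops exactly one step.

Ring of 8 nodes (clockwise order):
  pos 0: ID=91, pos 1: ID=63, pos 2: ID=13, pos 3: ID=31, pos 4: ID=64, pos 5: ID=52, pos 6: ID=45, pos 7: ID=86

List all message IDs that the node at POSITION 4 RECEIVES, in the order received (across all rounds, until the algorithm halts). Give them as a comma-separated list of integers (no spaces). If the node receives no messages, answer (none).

Round 1: pos1(id63) recv 91: fwd; pos2(id13) recv 63: fwd; pos3(id31) recv 13: drop; pos4(id64) recv 31: drop; pos5(id52) recv 64: fwd; pos6(id45) recv 52: fwd; pos7(id86) recv 45: drop; pos0(id91) recv 86: drop
Round 2: pos2(id13) recv 91: fwd; pos3(id31) recv 63: fwd; pos6(id45) recv 64: fwd; pos7(id86) recv 52: drop
Round 3: pos3(id31) recv 91: fwd; pos4(id64) recv 63: drop; pos7(id86) recv 64: drop
Round 4: pos4(id64) recv 91: fwd
Round 5: pos5(id52) recv 91: fwd
Round 6: pos6(id45) recv 91: fwd
Round 7: pos7(id86) recv 91: fwd
Round 8: pos0(id91) recv 91: ELECTED

Answer: 31,63,91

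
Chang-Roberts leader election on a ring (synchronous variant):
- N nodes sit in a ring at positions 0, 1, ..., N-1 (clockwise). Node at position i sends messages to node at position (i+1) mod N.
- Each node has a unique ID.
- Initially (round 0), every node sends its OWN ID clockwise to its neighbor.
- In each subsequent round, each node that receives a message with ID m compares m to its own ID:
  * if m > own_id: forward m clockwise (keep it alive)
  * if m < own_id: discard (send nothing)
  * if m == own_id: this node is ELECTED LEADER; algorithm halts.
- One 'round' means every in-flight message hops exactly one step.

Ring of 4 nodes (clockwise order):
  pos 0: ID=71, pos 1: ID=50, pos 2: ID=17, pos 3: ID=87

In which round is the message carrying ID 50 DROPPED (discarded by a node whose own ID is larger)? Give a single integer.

Answer: 2

Derivation:
Round 1: pos1(id50) recv 71: fwd; pos2(id17) recv 50: fwd; pos3(id87) recv 17: drop; pos0(id71) recv 87: fwd
Round 2: pos2(id17) recv 71: fwd; pos3(id87) recv 50: drop; pos1(id50) recv 87: fwd
Round 3: pos3(id87) recv 71: drop; pos2(id17) recv 87: fwd
Round 4: pos3(id87) recv 87: ELECTED
Message ID 50 originates at pos 1; dropped at pos 3 in round 2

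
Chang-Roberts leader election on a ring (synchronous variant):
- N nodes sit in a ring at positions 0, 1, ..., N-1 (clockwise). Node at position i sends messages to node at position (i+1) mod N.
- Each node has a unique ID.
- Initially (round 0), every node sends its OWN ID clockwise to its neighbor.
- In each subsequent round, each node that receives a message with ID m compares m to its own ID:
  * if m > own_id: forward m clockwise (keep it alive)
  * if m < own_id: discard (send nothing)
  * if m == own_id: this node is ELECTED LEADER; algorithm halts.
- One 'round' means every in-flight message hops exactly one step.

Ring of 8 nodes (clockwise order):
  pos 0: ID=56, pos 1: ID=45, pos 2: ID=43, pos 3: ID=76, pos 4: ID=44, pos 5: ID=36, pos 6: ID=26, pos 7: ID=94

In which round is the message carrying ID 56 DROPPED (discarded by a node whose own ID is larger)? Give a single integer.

Answer: 3

Derivation:
Round 1: pos1(id45) recv 56: fwd; pos2(id43) recv 45: fwd; pos3(id76) recv 43: drop; pos4(id44) recv 76: fwd; pos5(id36) recv 44: fwd; pos6(id26) recv 36: fwd; pos7(id94) recv 26: drop; pos0(id56) recv 94: fwd
Round 2: pos2(id43) recv 56: fwd; pos3(id76) recv 45: drop; pos5(id36) recv 76: fwd; pos6(id26) recv 44: fwd; pos7(id94) recv 36: drop; pos1(id45) recv 94: fwd
Round 3: pos3(id76) recv 56: drop; pos6(id26) recv 76: fwd; pos7(id94) recv 44: drop; pos2(id43) recv 94: fwd
Round 4: pos7(id94) recv 76: drop; pos3(id76) recv 94: fwd
Round 5: pos4(id44) recv 94: fwd
Round 6: pos5(id36) recv 94: fwd
Round 7: pos6(id26) recv 94: fwd
Round 8: pos7(id94) recv 94: ELECTED
Message ID 56 originates at pos 0; dropped at pos 3 in round 3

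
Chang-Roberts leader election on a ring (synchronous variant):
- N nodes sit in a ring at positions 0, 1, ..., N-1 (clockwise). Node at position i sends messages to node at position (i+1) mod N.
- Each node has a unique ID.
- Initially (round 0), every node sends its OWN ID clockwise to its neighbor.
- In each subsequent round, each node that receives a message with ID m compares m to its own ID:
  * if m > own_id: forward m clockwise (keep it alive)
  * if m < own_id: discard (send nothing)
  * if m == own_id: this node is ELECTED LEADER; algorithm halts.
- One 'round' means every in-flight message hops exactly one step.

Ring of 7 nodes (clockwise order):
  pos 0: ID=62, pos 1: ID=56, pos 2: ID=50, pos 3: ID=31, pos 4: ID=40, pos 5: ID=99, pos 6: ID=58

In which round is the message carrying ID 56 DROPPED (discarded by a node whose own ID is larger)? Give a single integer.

Round 1: pos1(id56) recv 62: fwd; pos2(id50) recv 56: fwd; pos3(id31) recv 50: fwd; pos4(id40) recv 31: drop; pos5(id99) recv 40: drop; pos6(id58) recv 99: fwd; pos0(id62) recv 58: drop
Round 2: pos2(id50) recv 62: fwd; pos3(id31) recv 56: fwd; pos4(id40) recv 50: fwd; pos0(id62) recv 99: fwd
Round 3: pos3(id31) recv 62: fwd; pos4(id40) recv 56: fwd; pos5(id99) recv 50: drop; pos1(id56) recv 99: fwd
Round 4: pos4(id40) recv 62: fwd; pos5(id99) recv 56: drop; pos2(id50) recv 99: fwd
Round 5: pos5(id99) recv 62: drop; pos3(id31) recv 99: fwd
Round 6: pos4(id40) recv 99: fwd
Round 7: pos5(id99) recv 99: ELECTED
Message ID 56 originates at pos 1; dropped at pos 5 in round 4

Answer: 4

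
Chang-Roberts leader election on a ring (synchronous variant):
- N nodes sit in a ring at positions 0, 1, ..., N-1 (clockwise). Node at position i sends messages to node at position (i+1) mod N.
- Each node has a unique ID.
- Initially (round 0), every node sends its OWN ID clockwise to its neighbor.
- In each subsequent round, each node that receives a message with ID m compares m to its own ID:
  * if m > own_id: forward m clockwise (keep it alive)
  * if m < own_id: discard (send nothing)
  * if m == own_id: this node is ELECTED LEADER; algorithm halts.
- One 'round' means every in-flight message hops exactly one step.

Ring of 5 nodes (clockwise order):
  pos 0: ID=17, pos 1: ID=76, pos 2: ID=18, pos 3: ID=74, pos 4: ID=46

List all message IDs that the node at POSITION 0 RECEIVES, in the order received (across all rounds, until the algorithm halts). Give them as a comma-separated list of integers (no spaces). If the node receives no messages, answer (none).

Round 1: pos1(id76) recv 17: drop; pos2(id18) recv 76: fwd; pos3(id74) recv 18: drop; pos4(id46) recv 74: fwd; pos0(id17) recv 46: fwd
Round 2: pos3(id74) recv 76: fwd; pos0(id17) recv 74: fwd; pos1(id76) recv 46: drop
Round 3: pos4(id46) recv 76: fwd; pos1(id76) recv 74: drop
Round 4: pos0(id17) recv 76: fwd
Round 5: pos1(id76) recv 76: ELECTED

Answer: 46,74,76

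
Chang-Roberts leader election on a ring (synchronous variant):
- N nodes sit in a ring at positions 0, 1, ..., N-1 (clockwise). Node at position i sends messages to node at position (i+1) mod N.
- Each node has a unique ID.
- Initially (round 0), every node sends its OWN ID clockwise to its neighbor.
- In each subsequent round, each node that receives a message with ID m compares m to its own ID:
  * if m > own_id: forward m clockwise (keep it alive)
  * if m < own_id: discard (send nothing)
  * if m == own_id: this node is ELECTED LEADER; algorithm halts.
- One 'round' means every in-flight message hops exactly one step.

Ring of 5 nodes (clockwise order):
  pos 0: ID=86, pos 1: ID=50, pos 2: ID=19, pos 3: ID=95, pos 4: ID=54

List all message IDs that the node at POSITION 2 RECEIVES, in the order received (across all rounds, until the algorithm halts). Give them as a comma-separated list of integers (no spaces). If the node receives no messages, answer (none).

Answer: 50,86,95

Derivation:
Round 1: pos1(id50) recv 86: fwd; pos2(id19) recv 50: fwd; pos3(id95) recv 19: drop; pos4(id54) recv 95: fwd; pos0(id86) recv 54: drop
Round 2: pos2(id19) recv 86: fwd; pos3(id95) recv 50: drop; pos0(id86) recv 95: fwd
Round 3: pos3(id95) recv 86: drop; pos1(id50) recv 95: fwd
Round 4: pos2(id19) recv 95: fwd
Round 5: pos3(id95) recv 95: ELECTED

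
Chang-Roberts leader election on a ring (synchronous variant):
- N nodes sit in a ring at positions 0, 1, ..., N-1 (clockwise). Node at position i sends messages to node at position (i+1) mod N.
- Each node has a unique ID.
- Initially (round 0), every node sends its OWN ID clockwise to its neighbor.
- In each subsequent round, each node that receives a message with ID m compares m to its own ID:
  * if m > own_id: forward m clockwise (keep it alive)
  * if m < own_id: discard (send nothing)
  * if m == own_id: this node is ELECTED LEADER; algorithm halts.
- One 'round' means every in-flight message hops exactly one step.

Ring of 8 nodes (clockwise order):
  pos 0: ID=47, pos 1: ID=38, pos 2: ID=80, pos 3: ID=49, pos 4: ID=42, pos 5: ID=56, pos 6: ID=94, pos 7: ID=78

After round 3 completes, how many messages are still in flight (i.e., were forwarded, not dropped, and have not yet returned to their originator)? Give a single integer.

Answer: 2

Derivation:
Round 1: pos1(id38) recv 47: fwd; pos2(id80) recv 38: drop; pos3(id49) recv 80: fwd; pos4(id42) recv 49: fwd; pos5(id56) recv 42: drop; pos6(id94) recv 56: drop; pos7(id78) recv 94: fwd; pos0(id47) recv 78: fwd
Round 2: pos2(id80) recv 47: drop; pos4(id42) recv 80: fwd; pos5(id56) recv 49: drop; pos0(id47) recv 94: fwd; pos1(id38) recv 78: fwd
Round 3: pos5(id56) recv 80: fwd; pos1(id38) recv 94: fwd; pos2(id80) recv 78: drop
After round 3: 2 messages still in flight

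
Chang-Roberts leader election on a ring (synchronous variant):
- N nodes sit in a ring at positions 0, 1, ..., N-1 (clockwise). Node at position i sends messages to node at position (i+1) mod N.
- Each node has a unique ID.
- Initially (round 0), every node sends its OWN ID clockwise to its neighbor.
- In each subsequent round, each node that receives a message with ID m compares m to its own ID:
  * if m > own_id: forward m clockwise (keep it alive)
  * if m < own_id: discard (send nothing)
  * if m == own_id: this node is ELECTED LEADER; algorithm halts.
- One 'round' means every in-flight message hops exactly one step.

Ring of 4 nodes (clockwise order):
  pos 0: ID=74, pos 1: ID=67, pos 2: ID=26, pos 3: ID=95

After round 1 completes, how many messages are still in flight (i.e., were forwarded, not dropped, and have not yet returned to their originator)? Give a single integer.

Round 1: pos1(id67) recv 74: fwd; pos2(id26) recv 67: fwd; pos3(id95) recv 26: drop; pos0(id74) recv 95: fwd
After round 1: 3 messages still in flight

Answer: 3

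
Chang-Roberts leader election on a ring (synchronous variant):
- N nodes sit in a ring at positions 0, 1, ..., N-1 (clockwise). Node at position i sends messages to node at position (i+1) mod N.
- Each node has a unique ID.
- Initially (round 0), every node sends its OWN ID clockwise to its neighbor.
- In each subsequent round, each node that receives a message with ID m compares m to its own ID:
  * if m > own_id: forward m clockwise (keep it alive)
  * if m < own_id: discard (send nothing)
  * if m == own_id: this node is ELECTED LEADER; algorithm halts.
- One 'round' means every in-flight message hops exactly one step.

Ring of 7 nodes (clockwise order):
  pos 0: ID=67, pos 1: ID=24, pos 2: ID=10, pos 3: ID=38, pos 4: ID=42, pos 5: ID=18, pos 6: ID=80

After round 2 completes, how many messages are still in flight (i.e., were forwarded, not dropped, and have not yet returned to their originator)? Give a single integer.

Answer: 2

Derivation:
Round 1: pos1(id24) recv 67: fwd; pos2(id10) recv 24: fwd; pos3(id38) recv 10: drop; pos4(id42) recv 38: drop; pos5(id18) recv 42: fwd; pos6(id80) recv 18: drop; pos0(id67) recv 80: fwd
Round 2: pos2(id10) recv 67: fwd; pos3(id38) recv 24: drop; pos6(id80) recv 42: drop; pos1(id24) recv 80: fwd
After round 2: 2 messages still in flight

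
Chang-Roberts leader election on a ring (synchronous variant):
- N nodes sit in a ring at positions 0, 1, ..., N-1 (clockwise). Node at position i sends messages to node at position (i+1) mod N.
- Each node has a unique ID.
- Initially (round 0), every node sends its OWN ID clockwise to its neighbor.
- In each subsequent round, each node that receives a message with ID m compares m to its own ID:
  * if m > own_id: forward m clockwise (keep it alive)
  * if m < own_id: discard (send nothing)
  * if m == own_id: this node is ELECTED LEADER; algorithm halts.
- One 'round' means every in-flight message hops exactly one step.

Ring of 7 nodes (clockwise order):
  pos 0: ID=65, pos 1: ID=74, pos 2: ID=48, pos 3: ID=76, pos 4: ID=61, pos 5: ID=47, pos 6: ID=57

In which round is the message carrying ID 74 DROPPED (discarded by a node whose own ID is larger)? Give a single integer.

Round 1: pos1(id74) recv 65: drop; pos2(id48) recv 74: fwd; pos3(id76) recv 48: drop; pos4(id61) recv 76: fwd; pos5(id47) recv 61: fwd; pos6(id57) recv 47: drop; pos0(id65) recv 57: drop
Round 2: pos3(id76) recv 74: drop; pos5(id47) recv 76: fwd; pos6(id57) recv 61: fwd
Round 3: pos6(id57) recv 76: fwd; pos0(id65) recv 61: drop
Round 4: pos0(id65) recv 76: fwd
Round 5: pos1(id74) recv 76: fwd
Round 6: pos2(id48) recv 76: fwd
Round 7: pos3(id76) recv 76: ELECTED
Message ID 74 originates at pos 1; dropped at pos 3 in round 2

Answer: 2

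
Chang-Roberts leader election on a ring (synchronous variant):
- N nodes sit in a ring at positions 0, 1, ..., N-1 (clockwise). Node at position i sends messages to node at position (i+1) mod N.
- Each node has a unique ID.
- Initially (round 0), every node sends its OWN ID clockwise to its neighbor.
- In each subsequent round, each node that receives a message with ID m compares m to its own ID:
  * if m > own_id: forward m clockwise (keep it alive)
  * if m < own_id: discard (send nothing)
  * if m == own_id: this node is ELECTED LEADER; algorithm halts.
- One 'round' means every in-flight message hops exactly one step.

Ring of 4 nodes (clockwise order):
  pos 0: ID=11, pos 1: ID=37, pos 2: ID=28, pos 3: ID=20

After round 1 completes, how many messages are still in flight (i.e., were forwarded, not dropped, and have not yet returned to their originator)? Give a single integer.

Round 1: pos1(id37) recv 11: drop; pos2(id28) recv 37: fwd; pos3(id20) recv 28: fwd; pos0(id11) recv 20: fwd
After round 1: 3 messages still in flight

Answer: 3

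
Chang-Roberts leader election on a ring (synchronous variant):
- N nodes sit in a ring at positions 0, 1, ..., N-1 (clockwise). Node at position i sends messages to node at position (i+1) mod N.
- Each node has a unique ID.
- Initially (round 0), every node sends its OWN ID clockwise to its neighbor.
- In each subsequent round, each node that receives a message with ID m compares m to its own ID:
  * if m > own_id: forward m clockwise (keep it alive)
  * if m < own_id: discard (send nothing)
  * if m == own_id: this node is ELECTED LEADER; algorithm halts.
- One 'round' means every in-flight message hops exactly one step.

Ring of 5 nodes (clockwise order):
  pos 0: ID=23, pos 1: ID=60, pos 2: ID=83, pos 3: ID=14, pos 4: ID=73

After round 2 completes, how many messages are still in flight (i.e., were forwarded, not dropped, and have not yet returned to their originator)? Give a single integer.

Round 1: pos1(id60) recv 23: drop; pos2(id83) recv 60: drop; pos3(id14) recv 83: fwd; pos4(id73) recv 14: drop; pos0(id23) recv 73: fwd
Round 2: pos4(id73) recv 83: fwd; pos1(id60) recv 73: fwd
After round 2: 2 messages still in flight

Answer: 2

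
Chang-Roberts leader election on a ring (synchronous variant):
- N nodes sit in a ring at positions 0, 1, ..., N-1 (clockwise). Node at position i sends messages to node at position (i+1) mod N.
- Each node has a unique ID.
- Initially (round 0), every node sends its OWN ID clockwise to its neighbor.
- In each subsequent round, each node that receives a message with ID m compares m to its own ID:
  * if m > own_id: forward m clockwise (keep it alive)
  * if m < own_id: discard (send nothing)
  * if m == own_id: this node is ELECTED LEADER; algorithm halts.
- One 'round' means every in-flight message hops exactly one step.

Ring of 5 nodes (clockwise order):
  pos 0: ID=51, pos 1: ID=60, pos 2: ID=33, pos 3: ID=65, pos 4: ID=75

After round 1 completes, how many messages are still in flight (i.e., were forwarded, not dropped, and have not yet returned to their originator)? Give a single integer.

Answer: 2

Derivation:
Round 1: pos1(id60) recv 51: drop; pos2(id33) recv 60: fwd; pos3(id65) recv 33: drop; pos4(id75) recv 65: drop; pos0(id51) recv 75: fwd
After round 1: 2 messages still in flight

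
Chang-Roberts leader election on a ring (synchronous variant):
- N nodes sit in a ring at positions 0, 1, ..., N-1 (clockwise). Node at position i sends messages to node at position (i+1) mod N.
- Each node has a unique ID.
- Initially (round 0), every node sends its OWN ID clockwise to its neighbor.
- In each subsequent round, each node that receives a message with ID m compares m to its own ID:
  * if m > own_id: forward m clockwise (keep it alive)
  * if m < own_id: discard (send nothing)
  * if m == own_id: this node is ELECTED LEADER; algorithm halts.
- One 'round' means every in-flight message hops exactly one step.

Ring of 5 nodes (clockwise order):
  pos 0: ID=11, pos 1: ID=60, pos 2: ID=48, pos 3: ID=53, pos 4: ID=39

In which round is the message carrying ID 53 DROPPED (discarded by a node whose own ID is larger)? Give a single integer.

Round 1: pos1(id60) recv 11: drop; pos2(id48) recv 60: fwd; pos3(id53) recv 48: drop; pos4(id39) recv 53: fwd; pos0(id11) recv 39: fwd
Round 2: pos3(id53) recv 60: fwd; pos0(id11) recv 53: fwd; pos1(id60) recv 39: drop
Round 3: pos4(id39) recv 60: fwd; pos1(id60) recv 53: drop
Round 4: pos0(id11) recv 60: fwd
Round 5: pos1(id60) recv 60: ELECTED
Message ID 53 originates at pos 3; dropped at pos 1 in round 3

Answer: 3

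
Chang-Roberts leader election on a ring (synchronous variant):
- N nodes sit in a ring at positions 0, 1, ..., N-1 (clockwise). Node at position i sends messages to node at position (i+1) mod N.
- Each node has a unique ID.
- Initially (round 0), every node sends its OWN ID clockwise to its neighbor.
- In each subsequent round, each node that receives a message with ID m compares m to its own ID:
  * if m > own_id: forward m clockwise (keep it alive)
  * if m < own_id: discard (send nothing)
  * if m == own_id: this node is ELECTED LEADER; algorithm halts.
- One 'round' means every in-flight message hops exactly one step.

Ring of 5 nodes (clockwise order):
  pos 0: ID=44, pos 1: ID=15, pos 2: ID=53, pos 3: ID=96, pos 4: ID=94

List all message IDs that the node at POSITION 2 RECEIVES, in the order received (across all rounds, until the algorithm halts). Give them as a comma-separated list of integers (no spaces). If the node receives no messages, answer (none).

Round 1: pos1(id15) recv 44: fwd; pos2(id53) recv 15: drop; pos3(id96) recv 53: drop; pos4(id94) recv 96: fwd; pos0(id44) recv 94: fwd
Round 2: pos2(id53) recv 44: drop; pos0(id44) recv 96: fwd; pos1(id15) recv 94: fwd
Round 3: pos1(id15) recv 96: fwd; pos2(id53) recv 94: fwd
Round 4: pos2(id53) recv 96: fwd; pos3(id96) recv 94: drop
Round 5: pos3(id96) recv 96: ELECTED

Answer: 15,44,94,96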